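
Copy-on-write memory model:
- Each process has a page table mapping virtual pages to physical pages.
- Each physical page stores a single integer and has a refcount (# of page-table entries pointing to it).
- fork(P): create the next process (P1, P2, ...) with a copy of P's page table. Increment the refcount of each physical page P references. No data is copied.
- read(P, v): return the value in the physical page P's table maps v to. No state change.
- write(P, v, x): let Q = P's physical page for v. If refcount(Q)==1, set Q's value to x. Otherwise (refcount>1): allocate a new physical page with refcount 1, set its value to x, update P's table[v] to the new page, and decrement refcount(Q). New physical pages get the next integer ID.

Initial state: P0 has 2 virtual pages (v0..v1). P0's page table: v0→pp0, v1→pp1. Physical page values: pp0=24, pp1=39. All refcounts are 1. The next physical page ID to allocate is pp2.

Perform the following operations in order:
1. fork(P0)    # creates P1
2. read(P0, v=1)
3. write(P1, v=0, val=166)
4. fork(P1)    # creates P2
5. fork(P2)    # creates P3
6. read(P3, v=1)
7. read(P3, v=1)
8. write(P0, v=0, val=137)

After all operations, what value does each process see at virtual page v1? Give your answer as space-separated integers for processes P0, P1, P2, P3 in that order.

Answer: 39 39 39 39

Derivation:
Op 1: fork(P0) -> P1. 2 ppages; refcounts: pp0:2 pp1:2
Op 2: read(P0, v1) -> 39. No state change.
Op 3: write(P1, v0, 166). refcount(pp0)=2>1 -> COPY to pp2. 3 ppages; refcounts: pp0:1 pp1:2 pp2:1
Op 4: fork(P1) -> P2. 3 ppages; refcounts: pp0:1 pp1:3 pp2:2
Op 5: fork(P2) -> P3. 3 ppages; refcounts: pp0:1 pp1:4 pp2:3
Op 6: read(P3, v1) -> 39. No state change.
Op 7: read(P3, v1) -> 39. No state change.
Op 8: write(P0, v0, 137). refcount(pp0)=1 -> write in place. 3 ppages; refcounts: pp0:1 pp1:4 pp2:3
P0: v1 -> pp1 = 39
P1: v1 -> pp1 = 39
P2: v1 -> pp1 = 39
P3: v1 -> pp1 = 39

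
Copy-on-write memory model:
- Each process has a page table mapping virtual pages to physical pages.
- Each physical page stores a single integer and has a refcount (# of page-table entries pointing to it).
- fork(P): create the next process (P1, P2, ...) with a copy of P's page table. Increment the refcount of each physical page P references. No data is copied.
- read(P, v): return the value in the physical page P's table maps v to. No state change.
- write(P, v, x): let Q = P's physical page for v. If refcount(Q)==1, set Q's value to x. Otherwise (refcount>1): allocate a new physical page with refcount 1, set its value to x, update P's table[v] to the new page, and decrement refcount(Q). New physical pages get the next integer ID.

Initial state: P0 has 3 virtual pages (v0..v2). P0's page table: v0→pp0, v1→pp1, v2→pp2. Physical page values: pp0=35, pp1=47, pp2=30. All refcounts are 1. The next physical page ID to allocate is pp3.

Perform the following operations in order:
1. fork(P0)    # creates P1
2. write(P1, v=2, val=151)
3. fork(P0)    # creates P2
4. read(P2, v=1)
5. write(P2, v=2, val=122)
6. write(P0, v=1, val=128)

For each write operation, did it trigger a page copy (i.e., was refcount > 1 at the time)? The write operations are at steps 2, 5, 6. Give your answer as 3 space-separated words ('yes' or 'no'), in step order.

Op 1: fork(P0) -> P1. 3 ppages; refcounts: pp0:2 pp1:2 pp2:2
Op 2: write(P1, v2, 151). refcount(pp2)=2>1 -> COPY to pp3. 4 ppages; refcounts: pp0:2 pp1:2 pp2:1 pp3:1
Op 3: fork(P0) -> P2. 4 ppages; refcounts: pp0:3 pp1:3 pp2:2 pp3:1
Op 4: read(P2, v1) -> 47. No state change.
Op 5: write(P2, v2, 122). refcount(pp2)=2>1 -> COPY to pp4. 5 ppages; refcounts: pp0:3 pp1:3 pp2:1 pp3:1 pp4:1
Op 6: write(P0, v1, 128). refcount(pp1)=3>1 -> COPY to pp5. 6 ppages; refcounts: pp0:3 pp1:2 pp2:1 pp3:1 pp4:1 pp5:1

yes yes yes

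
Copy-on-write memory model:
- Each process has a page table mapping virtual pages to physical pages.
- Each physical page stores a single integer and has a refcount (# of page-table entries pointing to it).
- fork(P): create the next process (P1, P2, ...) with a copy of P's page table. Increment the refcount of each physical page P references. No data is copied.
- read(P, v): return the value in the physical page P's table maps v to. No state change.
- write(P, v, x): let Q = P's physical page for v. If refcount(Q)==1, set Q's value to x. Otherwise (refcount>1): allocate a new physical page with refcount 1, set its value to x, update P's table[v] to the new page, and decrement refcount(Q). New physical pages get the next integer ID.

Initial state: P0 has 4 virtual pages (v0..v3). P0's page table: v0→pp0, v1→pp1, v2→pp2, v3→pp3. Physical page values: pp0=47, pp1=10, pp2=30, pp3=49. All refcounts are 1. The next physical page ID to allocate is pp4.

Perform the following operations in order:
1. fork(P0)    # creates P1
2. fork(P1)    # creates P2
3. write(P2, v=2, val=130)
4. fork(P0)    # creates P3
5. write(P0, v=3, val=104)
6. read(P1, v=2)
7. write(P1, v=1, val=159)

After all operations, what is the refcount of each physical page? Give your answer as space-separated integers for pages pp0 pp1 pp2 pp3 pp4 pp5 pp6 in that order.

Answer: 4 3 3 3 1 1 1

Derivation:
Op 1: fork(P0) -> P1. 4 ppages; refcounts: pp0:2 pp1:2 pp2:2 pp3:2
Op 2: fork(P1) -> P2. 4 ppages; refcounts: pp0:3 pp1:3 pp2:3 pp3:3
Op 3: write(P2, v2, 130). refcount(pp2)=3>1 -> COPY to pp4. 5 ppages; refcounts: pp0:3 pp1:3 pp2:2 pp3:3 pp4:1
Op 4: fork(P0) -> P3. 5 ppages; refcounts: pp0:4 pp1:4 pp2:3 pp3:4 pp4:1
Op 5: write(P0, v3, 104). refcount(pp3)=4>1 -> COPY to pp5. 6 ppages; refcounts: pp0:4 pp1:4 pp2:3 pp3:3 pp4:1 pp5:1
Op 6: read(P1, v2) -> 30. No state change.
Op 7: write(P1, v1, 159). refcount(pp1)=4>1 -> COPY to pp6. 7 ppages; refcounts: pp0:4 pp1:3 pp2:3 pp3:3 pp4:1 pp5:1 pp6:1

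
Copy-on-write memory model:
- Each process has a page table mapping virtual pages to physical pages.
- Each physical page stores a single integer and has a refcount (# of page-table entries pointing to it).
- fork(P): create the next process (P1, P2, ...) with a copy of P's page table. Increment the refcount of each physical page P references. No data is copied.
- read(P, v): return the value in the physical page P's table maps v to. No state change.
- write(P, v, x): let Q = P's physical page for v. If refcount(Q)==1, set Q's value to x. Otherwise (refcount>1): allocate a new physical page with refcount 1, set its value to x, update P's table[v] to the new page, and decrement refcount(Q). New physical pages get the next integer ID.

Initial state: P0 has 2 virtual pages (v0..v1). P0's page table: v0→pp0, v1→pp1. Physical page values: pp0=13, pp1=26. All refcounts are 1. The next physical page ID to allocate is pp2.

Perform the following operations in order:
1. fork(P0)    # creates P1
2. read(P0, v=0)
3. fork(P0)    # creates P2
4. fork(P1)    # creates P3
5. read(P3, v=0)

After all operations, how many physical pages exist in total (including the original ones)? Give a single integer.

Answer: 2

Derivation:
Op 1: fork(P0) -> P1. 2 ppages; refcounts: pp0:2 pp1:2
Op 2: read(P0, v0) -> 13. No state change.
Op 3: fork(P0) -> P2. 2 ppages; refcounts: pp0:3 pp1:3
Op 4: fork(P1) -> P3. 2 ppages; refcounts: pp0:4 pp1:4
Op 5: read(P3, v0) -> 13. No state change.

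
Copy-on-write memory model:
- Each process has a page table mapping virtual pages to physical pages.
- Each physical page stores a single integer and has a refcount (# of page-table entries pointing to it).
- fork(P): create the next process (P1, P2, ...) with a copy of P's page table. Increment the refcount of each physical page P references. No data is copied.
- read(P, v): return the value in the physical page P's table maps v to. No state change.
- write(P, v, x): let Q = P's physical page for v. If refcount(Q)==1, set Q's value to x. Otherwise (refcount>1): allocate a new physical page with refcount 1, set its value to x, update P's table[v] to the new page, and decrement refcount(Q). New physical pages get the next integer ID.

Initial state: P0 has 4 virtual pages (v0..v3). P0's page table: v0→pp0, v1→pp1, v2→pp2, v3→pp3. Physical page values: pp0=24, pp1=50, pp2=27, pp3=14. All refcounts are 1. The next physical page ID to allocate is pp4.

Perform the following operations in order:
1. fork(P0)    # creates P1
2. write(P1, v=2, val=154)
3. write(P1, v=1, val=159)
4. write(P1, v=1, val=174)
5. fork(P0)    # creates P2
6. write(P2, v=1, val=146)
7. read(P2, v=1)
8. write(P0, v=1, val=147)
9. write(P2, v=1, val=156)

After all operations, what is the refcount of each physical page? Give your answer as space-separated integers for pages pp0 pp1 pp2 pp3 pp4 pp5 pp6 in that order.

Op 1: fork(P0) -> P1. 4 ppages; refcounts: pp0:2 pp1:2 pp2:2 pp3:2
Op 2: write(P1, v2, 154). refcount(pp2)=2>1 -> COPY to pp4. 5 ppages; refcounts: pp0:2 pp1:2 pp2:1 pp3:2 pp4:1
Op 3: write(P1, v1, 159). refcount(pp1)=2>1 -> COPY to pp5. 6 ppages; refcounts: pp0:2 pp1:1 pp2:1 pp3:2 pp4:1 pp5:1
Op 4: write(P1, v1, 174). refcount(pp5)=1 -> write in place. 6 ppages; refcounts: pp0:2 pp1:1 pp2:1 pp3:2 pp4:1 pp5:1
Op 5: fork(P0) -> P2. 6 ppages; refcounts: pp0:3 pp1:2 pp2:2 pp3:3 pp4:1 pp5:1
Op 6: write(P2, v1, 146). refcount(pp1)=2>1 -> COPY to pp6. 7 ppages; refcounts: pp0:3 pp1:1 pp2:2 pp3:3 pp4:1 pp5:1 pp6:1
Op 7: read(P2, v1) -> 146. No state change.
Op 8: write(P0, v1, 147). refcount(pp1)=1 -> write in place. 7 ppages; refcounts: pp0:3 pp1:1 pp2:2 pp3:3 pp4:1 pp5:1 pp6:1
Op 9: write(P2, v1, 156). refcount(pp6)=1 -> write in place. 7 ppages; refcounts: pp0:3 pp1:1 pp2:2 pp3:3 pp4:1 pp5:1 pp6:1

Answer: 3 1 2 3 1 1 1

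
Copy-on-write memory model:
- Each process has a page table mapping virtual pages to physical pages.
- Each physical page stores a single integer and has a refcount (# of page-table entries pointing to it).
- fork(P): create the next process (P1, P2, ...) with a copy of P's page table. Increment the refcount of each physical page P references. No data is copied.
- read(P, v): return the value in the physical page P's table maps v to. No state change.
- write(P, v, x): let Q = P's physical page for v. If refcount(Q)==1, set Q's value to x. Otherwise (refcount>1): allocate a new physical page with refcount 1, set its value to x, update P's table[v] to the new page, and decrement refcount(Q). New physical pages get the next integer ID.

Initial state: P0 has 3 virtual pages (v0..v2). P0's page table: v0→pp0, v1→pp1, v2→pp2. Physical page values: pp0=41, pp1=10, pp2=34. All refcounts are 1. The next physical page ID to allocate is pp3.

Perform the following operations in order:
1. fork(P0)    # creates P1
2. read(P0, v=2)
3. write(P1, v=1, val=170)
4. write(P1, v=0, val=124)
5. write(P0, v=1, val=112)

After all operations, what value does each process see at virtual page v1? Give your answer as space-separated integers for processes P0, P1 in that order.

Answer: 112 170

Derivation:
Op 1: fork(P0) -> P1. 3 ppages; refcounts: pp0:2 pp1:2 pp2:2
Op 2: read(P0, v2) -> 34. No state change.
Op 3: write(P1, v1, 170). refcount(pp1)=2>1 -> COPY to pp3. 4 ppages; refcounts: pp0:2 pp1:1 pp2:2 pp3:1
Op 4: write(P1, v0, 124). refcount(pp0)=2>1 -> COPY to pp4. 5 ppages; refcounts: pp0:1 pp1:1 pp2:2 pp3:1 pp4:1
Op 5: write(P0, v1, 112). refcount(pp1)=1 -> write in place. 5 ppages; refcounts: pp0:1 pp1:1 pp2:2 pp3:1 pp4:1
P0: v1 -> pp1 = 112
P1: v1 -> pp3 = 170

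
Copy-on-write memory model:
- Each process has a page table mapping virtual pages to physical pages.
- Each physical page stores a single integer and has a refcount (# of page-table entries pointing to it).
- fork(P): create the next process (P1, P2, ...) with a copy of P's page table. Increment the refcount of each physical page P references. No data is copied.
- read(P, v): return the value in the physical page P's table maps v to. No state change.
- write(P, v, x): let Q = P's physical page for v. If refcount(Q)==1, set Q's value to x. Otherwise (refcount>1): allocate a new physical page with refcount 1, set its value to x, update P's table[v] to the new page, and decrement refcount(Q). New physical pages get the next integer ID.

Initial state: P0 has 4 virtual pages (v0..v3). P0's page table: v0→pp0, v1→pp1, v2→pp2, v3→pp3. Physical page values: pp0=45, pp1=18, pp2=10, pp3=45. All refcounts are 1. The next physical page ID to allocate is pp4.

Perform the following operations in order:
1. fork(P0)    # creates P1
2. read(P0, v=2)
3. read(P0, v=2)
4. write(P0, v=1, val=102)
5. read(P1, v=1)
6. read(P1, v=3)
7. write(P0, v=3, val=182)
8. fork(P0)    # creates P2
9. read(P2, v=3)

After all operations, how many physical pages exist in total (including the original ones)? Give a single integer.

Answer: 6

Derivation:
Op 1: fork(P0) -> P1. 4 ppages; refcounts: pp0:2 pp1:2 pp2:2 pp3:2
Op 2: read(P0, v2) -> 10. No state change.
Op 3: read(P0, v2) -> 10. No state change.
Op 4: write(P0, v1, 102). refcount(pp1)=2>1 -> COPY to pp4. 5 ppages; refcounts: pp0:2 pp1:1 pp2:2 pp3:2 pp4:1
Op 5: read(P1, v1) -> 18. No state change.
Op 6: read(P1, v3) -> 45. No state change.
Op 7: write(P0, v3, 182). refcount(pp3)=2>1 -> COPY to pp5. 6 ppages; refcounts: pp0:2 pp1:1 pp2:2 pp3:1 pp4:1 pp5:1
Op 8: fork(P0) -> P2. 6 ppages; refcounts: pp0:3 pp1:1 pp2:3 pp3:1 pp4:2 pp5:2
Op 9: read(P2, v3) -> 182. No state change.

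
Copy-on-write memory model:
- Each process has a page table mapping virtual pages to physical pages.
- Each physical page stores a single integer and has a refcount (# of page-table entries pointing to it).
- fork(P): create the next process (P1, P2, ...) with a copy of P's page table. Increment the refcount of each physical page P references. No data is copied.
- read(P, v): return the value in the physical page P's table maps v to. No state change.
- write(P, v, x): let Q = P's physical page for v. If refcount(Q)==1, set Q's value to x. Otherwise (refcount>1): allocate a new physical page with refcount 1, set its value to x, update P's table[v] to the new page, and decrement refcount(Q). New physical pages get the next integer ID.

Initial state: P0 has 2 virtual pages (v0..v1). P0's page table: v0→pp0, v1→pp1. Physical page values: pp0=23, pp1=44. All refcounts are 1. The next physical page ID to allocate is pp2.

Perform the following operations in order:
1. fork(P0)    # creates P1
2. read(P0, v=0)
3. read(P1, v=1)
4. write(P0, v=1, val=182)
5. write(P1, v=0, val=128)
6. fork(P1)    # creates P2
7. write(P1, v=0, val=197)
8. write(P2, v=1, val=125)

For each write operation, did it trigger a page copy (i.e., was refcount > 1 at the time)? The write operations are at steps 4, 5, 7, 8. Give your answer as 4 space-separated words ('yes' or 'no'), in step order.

Op 1: fork(P0) -> P1. 2 ppages; refcounts: pp0:2 pp1:2
Op 2: read(P0, v0) -> 23. No state change.
Op 3: read(P1, v1) -> 44. No state change.
Op 4: write(P0, v1, 182). refcount(pp1)=2>1 -> COPY to pp2. 3 ppages; refcounts: pp0:2 pp1:1 pp2:1
Op 5: write(P1, v0, 128). refcount(pp0)=2>1 -> COPY to pp3. 4 ppages; refcounts: pp0:1 pp1:1 pp2:1 pp3:1
Op 6: fork(P1) -> P2. 4 ppages; refcounts: pp0:1 pp1:2 pp2:1 pp3:2
Op 7: write(P1, v0, 197). refcount(pp3)=2>1 -> COPY to pp4. 5 ppages; refcounts: pp0:1 pp1:2 pp2:1 pp3:1 pp4:1
Op 8: write(P2, v1, 125). refcount(pp1)=2>1 -> COPY to pp5. 6 ppages; refcounts: pp0:1 pp1:1 pp2:1 pp3:1 pp4:1 pp5:1

yes yes yes yes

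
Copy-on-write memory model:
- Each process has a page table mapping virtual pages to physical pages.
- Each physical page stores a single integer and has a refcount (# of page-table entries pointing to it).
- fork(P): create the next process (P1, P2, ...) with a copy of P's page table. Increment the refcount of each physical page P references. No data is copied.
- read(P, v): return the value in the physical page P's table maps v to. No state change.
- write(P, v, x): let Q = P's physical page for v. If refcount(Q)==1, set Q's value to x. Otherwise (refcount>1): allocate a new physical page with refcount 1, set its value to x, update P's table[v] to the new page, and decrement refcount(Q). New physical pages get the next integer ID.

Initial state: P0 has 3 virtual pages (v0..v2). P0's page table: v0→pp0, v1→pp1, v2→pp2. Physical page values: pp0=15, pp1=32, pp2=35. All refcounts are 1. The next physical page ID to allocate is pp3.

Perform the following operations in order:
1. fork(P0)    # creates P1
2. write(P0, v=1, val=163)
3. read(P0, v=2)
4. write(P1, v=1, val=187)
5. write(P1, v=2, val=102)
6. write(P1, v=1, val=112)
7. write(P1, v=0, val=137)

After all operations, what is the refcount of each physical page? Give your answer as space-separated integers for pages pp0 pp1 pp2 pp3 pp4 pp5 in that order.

Op 1: fork(P0) -> P1. 3 ppages; refcounts: pp0:2 pp1:2 pp2:2
Op 2: write(P0, v1, 163). refcount(pp1)=2>1 -> COPY to pp3. 4 ppages; refcounts: pp0:2 pp1:1 pp2:2 pp3:1
Op 3: read(P0, v2) -> 35. No state change.
Op 4: write(P1, v1, 187). refcount(pp1)=1 -> write in place. 4 ppages; refcounts: pp0:2 pp1:1 pp2:2 pp3:1
Op 5: write(P1, v2, 102). refcount(pp2)=2>1 -> COPY to pp4. 5 ppages; refcounts: pp0:2 pp1:1 pp2:1 pp3:1 pp4:1
Op 6: write(P1, v1, 112). refcount(pp1)=1 -> write in place. 5 ppages; refcounts: pp0:2 pp1:1 pp2:1 pp3:1 pp4:1
Op 7: write(P1, v0, 137). refcount(pp0)=2>1 -> COPY to pp5. 6 ppages; refcounts: pp0:1 pp1:1 pp2:1 pp3:1 pp4:1 pp5:1

Answer: 1 1 1 1 1 1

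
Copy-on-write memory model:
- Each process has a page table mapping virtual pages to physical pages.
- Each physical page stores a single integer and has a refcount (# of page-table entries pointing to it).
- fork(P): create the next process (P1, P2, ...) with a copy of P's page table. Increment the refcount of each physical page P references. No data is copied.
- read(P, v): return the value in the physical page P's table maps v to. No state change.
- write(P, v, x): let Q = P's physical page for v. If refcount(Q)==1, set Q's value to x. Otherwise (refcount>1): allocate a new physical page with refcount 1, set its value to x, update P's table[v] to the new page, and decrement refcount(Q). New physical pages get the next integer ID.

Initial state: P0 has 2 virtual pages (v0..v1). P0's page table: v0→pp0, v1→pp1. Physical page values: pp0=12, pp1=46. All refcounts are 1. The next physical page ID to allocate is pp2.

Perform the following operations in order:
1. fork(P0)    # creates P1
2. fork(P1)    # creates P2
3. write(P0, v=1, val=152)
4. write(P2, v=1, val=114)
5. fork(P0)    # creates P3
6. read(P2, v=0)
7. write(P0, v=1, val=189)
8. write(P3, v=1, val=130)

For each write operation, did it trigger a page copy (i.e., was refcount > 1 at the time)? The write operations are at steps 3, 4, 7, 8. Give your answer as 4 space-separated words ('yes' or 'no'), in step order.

Op 1: fork(P0) -> P1. 2 ppages; refcounts: pp0:2 pp1:2
Op 2: fork(P1) -> P2. 2 ppages; refcounts: pp0:3 pp1:3
Op 3: write(P0, v1, 152). refcount(pp1)=3>1 -> COPY to pp2. 3 ppages; refcounts: pp0:3 pp1:2 pp2:1
Op 4: write(P2, v1, 114). refcount(pp1)=2>1 -> COPY to pp3. 4 ppages; refcounts: pp0:3 pp1:1 pp2:1 pp3:1
Op 5: fork(P0) -> P3. 4 ppages; refcounts: pp0:4 pp1:1 pp2:2 pp3:1
Op 6: read(P2, v0) -> 12. No state change.
Op 7: write(P0, v1, 189). refcount(pp2)=2>1 -> COPY to pp4. 5 ppages; refcounts: pp0:4 pp1:1 pp2:1 pp3:1 pp4:1
Op 8: write(P3, v1, 130). refcount(pp2)=1 -> write in place. 5 ppages; refcounts: pp0:4 pp1:1 pp2:1 pp3:1 pp4:1

yes yes yes no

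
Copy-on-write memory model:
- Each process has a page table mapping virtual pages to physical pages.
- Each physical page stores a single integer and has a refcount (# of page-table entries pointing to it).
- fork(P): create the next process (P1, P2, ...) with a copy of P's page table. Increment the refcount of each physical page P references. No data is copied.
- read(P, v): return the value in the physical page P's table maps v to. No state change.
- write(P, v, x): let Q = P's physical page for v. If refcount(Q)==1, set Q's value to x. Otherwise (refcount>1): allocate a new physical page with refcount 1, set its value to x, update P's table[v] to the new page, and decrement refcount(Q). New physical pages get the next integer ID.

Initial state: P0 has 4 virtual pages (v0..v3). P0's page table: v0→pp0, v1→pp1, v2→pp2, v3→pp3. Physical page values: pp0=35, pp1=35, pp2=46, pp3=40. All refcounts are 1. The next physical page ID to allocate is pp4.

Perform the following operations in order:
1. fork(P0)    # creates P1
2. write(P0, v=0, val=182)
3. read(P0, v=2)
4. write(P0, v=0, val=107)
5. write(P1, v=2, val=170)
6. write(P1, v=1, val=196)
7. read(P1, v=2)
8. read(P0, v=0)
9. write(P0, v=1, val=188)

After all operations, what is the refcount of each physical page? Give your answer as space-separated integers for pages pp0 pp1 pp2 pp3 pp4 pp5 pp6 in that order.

Answer: 1 1 1 2 1 1 1

Derivation:
Op 1: fork(P0) -> P1. 4 ppages; refcounts: pp0:2 pp1:2 pp2:2 pp3:2
Op 2: write(P0, v0, 182). refcount(pp0)=2>1 -> COPY to pp4. 5 ppages; refcounts: pp0:1 pp1:2 pp2:2 pp3:2 pp4:1
Op 3: read(P0, v2) -> 46. No state change.
Op 4: write(P0, v0, 107). refcount(pp4)=1 -> write in place. 5 ppages; refcounts: pp0:1 pp1:2 pp2:2 pp3:2 pp4:1
Op 5: write(P1, v2, 170). refcount(pp2)=2>1 -> COPY to pp5. 6 ppages; refcounts: pp0:1 pp1:2 pp2:1 pp3:2 pp4:1 pp5:1
Op 6: write(P1, v1, 196). refcount(pp1)=2>1 -> COPY to pp6. 7 ppages; refcounts: pp0:1 pp1:1 pp2:1 pp3:2 pp4:1 pp5:1 pp6:1
Op 7: read(P1, v2) -> 170. No state change.
Op 8: read(P0, v0) -> 107. No state change.
Op 9: write(P0, v1, 188). refcount(pp1)=1 -> write in place. 7 ppages; refcounts: pp0:1 pp1:1 pp2:1 pp3:2 pp4:1 pp5:1 pp6:1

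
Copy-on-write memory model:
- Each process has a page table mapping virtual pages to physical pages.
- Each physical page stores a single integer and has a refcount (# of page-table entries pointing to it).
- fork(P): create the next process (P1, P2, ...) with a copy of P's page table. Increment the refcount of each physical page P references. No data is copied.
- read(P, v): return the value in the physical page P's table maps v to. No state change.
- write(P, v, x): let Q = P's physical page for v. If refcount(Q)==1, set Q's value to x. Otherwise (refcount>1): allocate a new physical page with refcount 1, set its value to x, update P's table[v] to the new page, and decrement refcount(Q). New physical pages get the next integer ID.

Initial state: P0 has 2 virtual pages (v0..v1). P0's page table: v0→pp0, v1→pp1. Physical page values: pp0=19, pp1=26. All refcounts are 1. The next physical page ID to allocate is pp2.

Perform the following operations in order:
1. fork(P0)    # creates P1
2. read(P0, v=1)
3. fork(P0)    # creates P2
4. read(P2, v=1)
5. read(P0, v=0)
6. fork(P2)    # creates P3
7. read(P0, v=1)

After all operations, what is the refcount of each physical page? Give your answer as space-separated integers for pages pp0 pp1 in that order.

Op 1: fork(P0) -> P1. 2 ppages; refcounts: pp0:2 pp1:2
Op 2: read(P0, v1) -> 26. No state change.
Op 3: fork(P0) -> P2. 2 ppages; refcounts: pp0:3 pp1:3
Op 4: read(P2, v1) -> 26. No state change.
Op 5: read(P0, v0) -> 19. No state change.
Op 6: fork(P2) -> P3. 2 ppages; refcounts: pp0:4 pp1:4
Op 7: read(P0, v1) -> 26. No state change.

Answer: 4 4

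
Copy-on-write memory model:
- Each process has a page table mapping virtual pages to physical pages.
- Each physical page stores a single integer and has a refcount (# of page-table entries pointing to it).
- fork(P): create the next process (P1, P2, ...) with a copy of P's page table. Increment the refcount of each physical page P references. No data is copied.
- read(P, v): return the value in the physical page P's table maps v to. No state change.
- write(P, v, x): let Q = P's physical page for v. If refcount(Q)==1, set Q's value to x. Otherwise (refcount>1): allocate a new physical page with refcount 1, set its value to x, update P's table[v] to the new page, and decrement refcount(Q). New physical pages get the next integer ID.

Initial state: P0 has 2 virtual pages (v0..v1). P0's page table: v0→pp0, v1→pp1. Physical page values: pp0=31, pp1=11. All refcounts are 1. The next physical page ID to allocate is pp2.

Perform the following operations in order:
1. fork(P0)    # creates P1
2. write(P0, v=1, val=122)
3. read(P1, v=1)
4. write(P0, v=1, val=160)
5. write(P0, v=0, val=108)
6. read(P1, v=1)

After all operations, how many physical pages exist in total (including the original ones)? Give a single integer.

Op 1: fork(P0) -> P1. 2 ppages; refcounts: pp0:2 pp1:2
Op 2: write(P0, v1, 122). refcount(pp1)=2>1 -> COPY to pp2. 3 ppages; refcounts: pp0:2 pp1:1 pp2:1
Op 3: read(P1, v1) -> 11. No state change.
Op 4: write(P0, v1, 160). refcount(pp2)=1 -> write in place. 3 ppages; refcounts: pp0:2 pp1:1 pp2:1
Op 5: write(P0, v0, 108). refcount(pp0)=2>1 -> COPY to pp3. 4 ppages; refcounts: pp0:1 pp1:1 pp2:1 pp3:1
Op 6: read(P1, v1) -> 11. No state change.

Answer: 4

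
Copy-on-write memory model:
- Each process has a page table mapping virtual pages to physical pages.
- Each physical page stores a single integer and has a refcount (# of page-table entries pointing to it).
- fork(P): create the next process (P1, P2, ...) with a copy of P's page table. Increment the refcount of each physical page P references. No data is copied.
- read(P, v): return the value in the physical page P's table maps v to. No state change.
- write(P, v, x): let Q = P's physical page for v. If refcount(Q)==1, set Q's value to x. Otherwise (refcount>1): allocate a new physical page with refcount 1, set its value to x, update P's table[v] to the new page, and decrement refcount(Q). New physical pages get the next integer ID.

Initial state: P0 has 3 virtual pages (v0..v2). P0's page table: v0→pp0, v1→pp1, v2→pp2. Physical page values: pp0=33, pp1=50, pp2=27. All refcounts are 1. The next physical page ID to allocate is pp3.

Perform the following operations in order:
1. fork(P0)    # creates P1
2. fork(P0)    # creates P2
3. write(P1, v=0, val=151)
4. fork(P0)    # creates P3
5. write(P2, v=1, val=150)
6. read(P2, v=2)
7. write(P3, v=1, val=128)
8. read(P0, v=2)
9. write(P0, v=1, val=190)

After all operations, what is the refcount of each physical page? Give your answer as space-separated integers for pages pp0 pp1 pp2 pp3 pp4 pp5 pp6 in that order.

Op 1: fork(P0) -> P1. 3 ppages; refcounts: pp0:2 pp1:2 pp2:2
Op 2: fork(P0) -> P2. 3 ppages; refcounts: pp0:3 pp1:3 pp2:3
Op 3: write(P1, v0, 151). refcount(pp0)=3>1 -> COPY to pp3. 4 ppages; refcounts: pp0:2 pp1:3 pp2:3 pp3:1
Op 4: fork(P0) -> P3. 4 ppages; refcounts: pp0:3 pp1:4 pp2:4 pp3:1
Op 5: write(P2, v1, 150). refcount(pp1)=4>1 -> COPY to pp4. 5 ppages; refcounts: pp0:3 pp1:3 pp2:4 pp3:1 pp4:1
Op 6: read(P2, v2) -> 27. No state change.
Op 7: write(P3, v1, 128). refcount(pp1)=3>1 -> COPY to pp5. 6 ppages; refcounts: pp0:3 pp1:2 pp2:4 pp3:1 pp4:1 pp5:1
Op 8: read(P0, v2) -> 27. No state change.
Op 9: write(P0, v1, 190). refcount(pp1)=2>1 -> COPY to pp6. 7 ppages; refcounts: pp0:3 pp1:1 pp2:4 pp3:1 pp4:1 pp5:1 pp6:1

Answer: 3 1 4 1 1 1 1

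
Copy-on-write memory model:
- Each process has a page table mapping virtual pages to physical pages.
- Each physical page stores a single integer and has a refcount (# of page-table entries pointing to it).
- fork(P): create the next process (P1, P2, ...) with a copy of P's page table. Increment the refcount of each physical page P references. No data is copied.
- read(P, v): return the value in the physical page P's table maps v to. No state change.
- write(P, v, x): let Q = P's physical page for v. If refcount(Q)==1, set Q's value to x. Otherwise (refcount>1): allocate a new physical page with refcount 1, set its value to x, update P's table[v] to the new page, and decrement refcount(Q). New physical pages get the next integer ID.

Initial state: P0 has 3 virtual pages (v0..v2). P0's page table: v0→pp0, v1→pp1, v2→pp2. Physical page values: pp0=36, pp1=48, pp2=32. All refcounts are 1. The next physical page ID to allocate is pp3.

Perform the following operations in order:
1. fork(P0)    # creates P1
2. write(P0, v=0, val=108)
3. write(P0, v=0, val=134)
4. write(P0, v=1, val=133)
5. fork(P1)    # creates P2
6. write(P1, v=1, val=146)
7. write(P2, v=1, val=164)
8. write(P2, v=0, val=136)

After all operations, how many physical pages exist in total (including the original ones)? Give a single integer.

Op 1: fork(P0) -> P1. 3 ppages; refcounts: pp0:2 pp1:2 pp2:2
Op 2: write(P0, v0, 108). refcount(pp0)=2>1 -> COPY to pp3. 4 ppages; refcounts: pp0:1 pp1:2 pp2:2 pp3:1
Op 3: write(P0, v0, 134). refcount(pp3)=1 -> write in place. 4 ppages; refcounts: pp0:1 pp1:2 pp2:2 pp3:1
Op 4: write(P0, v1, 133). refcount(pp1)=2>1 -> COPY to pp4. 5 ppages; refcounts: pp0:1 pp1:1 pp2:2 pp3:1 pp4:1
Op 5: fork(P1) -> P2. 5 ppages; refcounts: pp0:2 pp1:2 pp2:3 pp3:1 pp4:1
Op 6: write(P1, v1, 146). refcount(pp1)=2>1 -> COPY to pp5. 6 ppages; refcounts: pp0:2 pp1:1 pp2:3 pp3:1 pp4:1 pp5:1
Op 7: write(P2, v1, 164). refcount(pp1)=1 -> write in place. 6 ppages; refcounts: pp0:2 pp1:1 pp2:3 pp3:1 pp4:1 pp5:1
Op 8: write(P2, v0, 136). refcount(pp0)=2>1 -> COPY to pp6. 7 ppages; refcounts: pp0:1 pp1:1 pp2:3 pp3:1 pp4:1 pp5:1 pp6:1

Answer: 7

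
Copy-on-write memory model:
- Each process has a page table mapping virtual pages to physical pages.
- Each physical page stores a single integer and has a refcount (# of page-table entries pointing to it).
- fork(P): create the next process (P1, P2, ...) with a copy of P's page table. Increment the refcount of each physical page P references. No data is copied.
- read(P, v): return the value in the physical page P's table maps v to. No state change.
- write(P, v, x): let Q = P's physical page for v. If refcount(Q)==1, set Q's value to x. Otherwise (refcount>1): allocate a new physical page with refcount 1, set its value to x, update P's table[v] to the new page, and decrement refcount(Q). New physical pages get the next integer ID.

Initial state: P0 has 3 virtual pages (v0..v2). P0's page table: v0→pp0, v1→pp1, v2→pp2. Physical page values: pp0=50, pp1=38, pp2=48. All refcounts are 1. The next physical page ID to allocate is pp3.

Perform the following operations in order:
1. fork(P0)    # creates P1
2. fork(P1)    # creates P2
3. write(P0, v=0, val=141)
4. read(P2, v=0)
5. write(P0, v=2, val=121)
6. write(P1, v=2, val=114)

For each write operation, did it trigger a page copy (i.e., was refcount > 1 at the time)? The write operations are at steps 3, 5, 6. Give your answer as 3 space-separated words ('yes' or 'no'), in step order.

Op 1: fork(P0) -> P1. 3 ppages; refcounts: pp0:2 pp1:2 pp2:2
Op 2: fork(P1) -> P2. 3 ppages; refcounts: pp0:3 pp1:3 pp2:3
Op 3: write(P0, v0, 141). refcount(pp0)=3>1 -> COPY to pp3. 4 ppages; refcounts: pp0:2 pp1:3 pp2:3 pp3:1
Op 4: read(P2, v0) -> 50. No state change.
Op 5: write(P0, v2, 121). refcount(pp2)=3>1 -> COPY to pp4. 5 ppages; refcounts: pp0:2 pp1:3 pp2:2 pp3:1 pp4:1
Op 6: write(P1, v2, 114). refcount(pp2)=2>1 -> COPY to pp5. 6 ppages; refcounts: pp0:2 pp1:3 pp2:1 pp3:1 pp4:1 pp5:1

yes yes yes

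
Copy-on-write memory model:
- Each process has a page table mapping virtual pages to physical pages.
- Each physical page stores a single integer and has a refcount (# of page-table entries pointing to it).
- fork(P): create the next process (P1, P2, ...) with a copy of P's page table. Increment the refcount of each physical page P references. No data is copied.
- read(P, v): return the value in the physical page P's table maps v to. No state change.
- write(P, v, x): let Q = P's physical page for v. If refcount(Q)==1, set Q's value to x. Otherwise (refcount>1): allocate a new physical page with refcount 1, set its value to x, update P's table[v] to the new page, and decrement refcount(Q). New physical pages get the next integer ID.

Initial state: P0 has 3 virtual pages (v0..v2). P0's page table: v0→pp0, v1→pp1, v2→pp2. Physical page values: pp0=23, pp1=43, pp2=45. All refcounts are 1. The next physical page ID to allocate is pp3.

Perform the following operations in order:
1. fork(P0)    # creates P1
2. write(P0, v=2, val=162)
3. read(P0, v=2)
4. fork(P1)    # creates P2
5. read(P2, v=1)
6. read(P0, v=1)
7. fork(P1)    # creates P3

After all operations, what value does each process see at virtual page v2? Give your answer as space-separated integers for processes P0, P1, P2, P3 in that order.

Answer: 162 45 45 45

Derivation:
Op 1: fork(P0) -> P1. 3 ppages; refcounts: pp0:2 pp1:2 pp2:2
Op 2: write(P0, v2, 162). refcount(pp2)=2>1 -> COPY to pp3. 4 ppages; refcounts: pp0:2 pp1:2 pp2:1 pp3:1
Op 3: read(P0, v2) -> 162. No state change.
Op 4: fork(P1) -> P2. 4 ppages; refcounts: pp0:3 pp1:3 pp2:2 pp3:1
Op 5: read(P2, v1) -> 43. No state change.
Op 6: read(P0, v1) -> 43. No state change.
Op 7: fork(P1) -> P3. 4 ppages; refcounts: pp0:4 pp1:4 pp2:3 pp3:1
P0: v2 -> pp3 = 162
P1: v2 -> pp2 = 45
P2: v2 -> pp2 = 45
P3: v2 -> pp2 = 45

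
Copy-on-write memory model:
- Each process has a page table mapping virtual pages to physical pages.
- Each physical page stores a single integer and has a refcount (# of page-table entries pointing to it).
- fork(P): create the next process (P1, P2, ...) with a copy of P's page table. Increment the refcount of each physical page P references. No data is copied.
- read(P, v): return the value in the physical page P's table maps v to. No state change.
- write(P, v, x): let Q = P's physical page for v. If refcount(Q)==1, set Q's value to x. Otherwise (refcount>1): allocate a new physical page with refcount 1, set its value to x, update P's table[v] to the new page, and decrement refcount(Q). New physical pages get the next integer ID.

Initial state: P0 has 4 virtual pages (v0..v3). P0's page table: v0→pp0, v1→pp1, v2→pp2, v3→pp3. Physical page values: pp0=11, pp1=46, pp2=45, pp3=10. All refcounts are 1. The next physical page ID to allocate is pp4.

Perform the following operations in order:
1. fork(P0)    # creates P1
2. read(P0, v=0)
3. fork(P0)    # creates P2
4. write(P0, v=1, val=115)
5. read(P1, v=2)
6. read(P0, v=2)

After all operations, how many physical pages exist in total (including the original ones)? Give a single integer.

Op 1: fork(P0) -> P1. 4 ppages; refcounts: pp0:2 pp1:2 pp2:2 pp3:2
Op 2: read(P0, v0) -> 11. No state change.
Op 3: fork(P0) -> P2. 4 ppages; refcounts: pp0:3 pp1:3 pp2:3 pp3:3
Op 4: write(P0, v1, 115). refcount(pp1)=3>1 -> COPY to pp4. 5 ppages; refcounts: pp0:3 pp1:2 pp2:3 pp3:3 pp4:1
Op 5: read(P1, v2) -> 45. No state change.
Op 6: read(P0, v2) -> 45. No state change.

Answer: 5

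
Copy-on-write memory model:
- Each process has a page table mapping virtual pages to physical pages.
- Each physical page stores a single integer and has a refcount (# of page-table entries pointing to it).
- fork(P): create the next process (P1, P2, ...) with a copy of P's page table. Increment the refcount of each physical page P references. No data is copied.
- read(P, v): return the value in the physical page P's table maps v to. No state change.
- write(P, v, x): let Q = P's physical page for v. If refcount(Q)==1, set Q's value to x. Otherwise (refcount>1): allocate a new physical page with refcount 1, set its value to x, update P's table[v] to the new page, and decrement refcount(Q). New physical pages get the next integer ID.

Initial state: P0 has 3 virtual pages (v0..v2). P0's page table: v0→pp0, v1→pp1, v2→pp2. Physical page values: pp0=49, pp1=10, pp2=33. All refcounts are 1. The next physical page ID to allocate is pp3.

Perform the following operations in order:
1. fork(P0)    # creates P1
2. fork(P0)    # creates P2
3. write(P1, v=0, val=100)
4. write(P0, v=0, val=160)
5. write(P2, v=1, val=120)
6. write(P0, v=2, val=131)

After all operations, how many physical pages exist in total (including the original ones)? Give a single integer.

Answer: 7

Derivation:
Op 1: fork(P0) -> P1. 3 ppages; refcounts: pp0:2 pp1:2 pp2:2
Op 2: fork(P0) -> P2. 3 ppages; refcounts: pp0:3 pp1:3 pp2:3
Op 3: write(P1, v0, 100). refcount(pp0)=3>1 -> COPY to pp3. 4 ppages; refcounts: pp0:2 pp1:3 pp2:3 pp3:1
Op 4: write(P0, v0, 160). refcount(pp0)=2>1 -> COPY to pp4. 5 ppages; refcounts: pp0:1 pp1:3 pp2:3 pp3:1 pp4:1
Op 5: write(P2, v1, 120). refcount(pp1)=3>1 -> COPY to pp5. 6 ppages; refcounts: pp0:1 pp1:2 pp2:3 pp3:1 pp4:1 pp5:1
Op 6: write(P0, v2, 131). refcount(pp2)=3>1 -> COPY to pp6. 7 ppages; refcounts: pp0:1 pp1:2 pp2:2 pp3:1 pp4:1 pp5:1 pp6:1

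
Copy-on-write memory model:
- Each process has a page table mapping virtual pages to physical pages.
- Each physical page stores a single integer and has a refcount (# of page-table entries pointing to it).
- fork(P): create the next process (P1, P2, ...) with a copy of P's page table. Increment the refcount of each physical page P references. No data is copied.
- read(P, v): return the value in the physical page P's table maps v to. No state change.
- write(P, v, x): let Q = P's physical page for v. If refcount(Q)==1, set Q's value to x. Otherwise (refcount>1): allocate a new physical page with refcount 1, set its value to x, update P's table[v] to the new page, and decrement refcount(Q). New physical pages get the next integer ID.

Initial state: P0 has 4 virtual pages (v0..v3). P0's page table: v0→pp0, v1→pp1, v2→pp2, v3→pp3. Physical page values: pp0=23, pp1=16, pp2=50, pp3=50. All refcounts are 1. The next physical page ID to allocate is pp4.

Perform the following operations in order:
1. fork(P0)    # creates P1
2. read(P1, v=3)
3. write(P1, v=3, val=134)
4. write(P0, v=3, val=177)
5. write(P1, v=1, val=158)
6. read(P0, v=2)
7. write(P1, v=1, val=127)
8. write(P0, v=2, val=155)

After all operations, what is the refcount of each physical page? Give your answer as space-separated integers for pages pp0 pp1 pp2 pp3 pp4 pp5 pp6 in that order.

Answer: 2 1 1 1 1 1 1

Derivation:
Op 1: fork(P0) -> P1. 4 ppages; refcounts: pp0:2 pp1:2 pp2:2 pp3:2
Op 2: read(P1, v3) -> 50. No state change.
Op 3: write(P1, v3, 134). refcount(pp3)=2>1 -> COPY to pp4. 5 ppages; refcounts: pp0:2 pp1:2 pp2:2 pp3:1 pp4:1
Op 4: write(P0, v3, 177). refcount(pp3)=1 -> write in place. 5 ppages; refcounts: pp0:2 pp1:2 pp2:2 pp3:1 pp4:1
Op 5: write(P1, v1, 158). refcount(pp1)=2>1 -> COPY to pp5. 6 ppages; refcounts: pp0:2 pp1:1 pp2:2 pp3:1 pp4:1 pp5:1
Op 6: read(P0, v2) -> 50. No state change.
Op 7: write(P1, v1, 127). refcount(pp5)=1 -> write in place. 6 ppages; refcounts: pp0:2 pp1:1 pp2:2 pp3:1 pp4:1 pp5:1
Op 8: write(P0, v2, 155). refcount(pp2)=2>1 -> COPY to pp6. 7 ppages; refcounts: pp0:2 pp1:1 pp2:1 pp3:1 pp4:1 pp5:1 pp6:1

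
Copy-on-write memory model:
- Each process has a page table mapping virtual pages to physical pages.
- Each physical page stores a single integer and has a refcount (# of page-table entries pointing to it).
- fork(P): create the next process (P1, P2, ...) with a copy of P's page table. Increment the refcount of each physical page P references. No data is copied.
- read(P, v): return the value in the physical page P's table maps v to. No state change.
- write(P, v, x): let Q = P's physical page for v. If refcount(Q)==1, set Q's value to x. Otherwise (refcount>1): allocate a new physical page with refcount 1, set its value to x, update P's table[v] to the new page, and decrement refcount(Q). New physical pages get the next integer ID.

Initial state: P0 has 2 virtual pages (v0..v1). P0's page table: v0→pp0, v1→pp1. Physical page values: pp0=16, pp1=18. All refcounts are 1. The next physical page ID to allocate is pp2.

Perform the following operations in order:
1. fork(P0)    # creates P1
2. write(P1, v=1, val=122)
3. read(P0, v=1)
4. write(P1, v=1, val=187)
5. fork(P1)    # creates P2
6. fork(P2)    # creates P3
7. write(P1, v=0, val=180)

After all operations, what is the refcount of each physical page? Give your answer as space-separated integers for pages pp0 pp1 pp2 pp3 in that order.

Answer: 3 1 3 1

Derivation:
Op 1: fork(P0) -> P1. 2 ppages; refcounts: pp0:2 pp1:2
Op 2: write(P1, v1, 122). refcount(pp1)=2>1 -> COPY to pp2. 3 ppages; refcounts: pp0:2 pp1:1 pp2:1
Op 3: read(P0, v1) -> 18. No state change.
Op 4: write(P1, v1, 187). refcount(pp2)=1 -> write in place. 3 ppages; refcounts: pp0:2 pp1:1 pp2:1
Op 5: fork(P1) -> P2. 3 ppages; refcounts: pp0:3 pp1:1 pp2:2
Op 6: fork(P2) -> P3. 3 ppages; refcounts: pp0:4 pp1:1 pp2:3
Op 7: write(P1, v0, 180). refcount(pp0)=4>1 -> COPY to pp3. 4 ppages; refcounts: pp0:3 pp1:1 pp2:3 pp3:1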